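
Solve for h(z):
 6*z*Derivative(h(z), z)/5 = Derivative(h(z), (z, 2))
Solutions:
 h(z) = C1 + C2*erfi(sqrt(15)*z/5)


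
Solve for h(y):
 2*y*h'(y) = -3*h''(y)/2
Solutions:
 h(y) = C1 + C2*erf(sqrt(6)*y/3)


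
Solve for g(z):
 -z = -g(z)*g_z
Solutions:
 g(z) = -sqrt(C1 + z^2)
 g(z) = sqrt(C1 + z^2)


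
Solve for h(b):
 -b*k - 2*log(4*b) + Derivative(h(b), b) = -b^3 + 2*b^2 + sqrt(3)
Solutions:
 h(b) = C1 - b^4/4 + 2*b^3/3 + b^2*k/2 + 2*b*log(b) - 2*b + sqrt(3)*b + b*log(16)


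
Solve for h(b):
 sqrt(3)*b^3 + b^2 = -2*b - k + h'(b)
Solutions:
 h(b) = C1 + sqrt(3)*b^4/4 + b^3/3 + b^2 + b*k


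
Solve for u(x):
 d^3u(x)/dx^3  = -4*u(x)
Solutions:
 u(x) = C3*exp(-2^(2/3)*x) + (C1*sin(2^(2/3)*sqrt(3)*x/2) + C2*cos(2^(2/3)*sqrt(3)*x/2))*exp(2^(2/3)*x/2)


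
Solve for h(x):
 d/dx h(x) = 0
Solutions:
 h(x) = C1


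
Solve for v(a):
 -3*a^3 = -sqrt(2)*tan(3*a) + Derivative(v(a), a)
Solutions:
 v(a) = C1 - 3*a^4/4 - sqrt(2)*log(cos(3*a))/3


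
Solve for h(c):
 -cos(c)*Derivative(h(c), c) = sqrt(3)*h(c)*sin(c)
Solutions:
 h(c) = C1*cos(c)^(sqrt(3))


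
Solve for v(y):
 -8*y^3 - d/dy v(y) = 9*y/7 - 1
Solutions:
 v(y) = C1 - 2*y^4 - 9*y^2/14 + y


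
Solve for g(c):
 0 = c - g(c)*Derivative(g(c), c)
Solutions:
 g(c) = -sqrt(C1 + c^2)
 g(c) = sqrt(C1 + c^2)


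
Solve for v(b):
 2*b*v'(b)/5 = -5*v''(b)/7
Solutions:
 v(b) = C1 + C2*erf(sqrt(7)*b/5)


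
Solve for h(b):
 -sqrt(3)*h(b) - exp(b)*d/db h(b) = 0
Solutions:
 h(b) = C1*exp(sqrt(3)*exp(-b))


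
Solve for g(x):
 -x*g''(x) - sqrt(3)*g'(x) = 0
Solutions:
 g(x) = C1 + C2*x^(1 - sqrt(3))


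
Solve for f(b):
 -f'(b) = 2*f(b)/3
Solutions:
 f(b) = C1*exp(-2*b/3)


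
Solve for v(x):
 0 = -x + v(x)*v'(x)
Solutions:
 v(x) = -sqrt(C1 + x^2)
 v(x) = sqrt(C1 + x^2)


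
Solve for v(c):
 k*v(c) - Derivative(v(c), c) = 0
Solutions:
 v(c) = C1*exp(c*k)


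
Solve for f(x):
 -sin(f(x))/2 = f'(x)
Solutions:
 f(x) = -acos((-C1 - exp(x))/(C1 - exp(x))) + 2*pi
 f(x) = acos((-C1 - exp(x))/(C1 - exp(x)))


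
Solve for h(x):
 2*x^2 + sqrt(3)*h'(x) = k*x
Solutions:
 h(x) = C1 + sqrt(3)*k*x^2/6 - 2*sqrt(3)*x^3/9


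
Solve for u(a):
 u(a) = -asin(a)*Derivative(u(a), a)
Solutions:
 u(a) = C1*exp(-Integral(1/asin(a), a))


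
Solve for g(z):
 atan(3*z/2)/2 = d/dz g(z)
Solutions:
 g(z) = C1 + z*atan(3*z/2)/2 - log(9*z^2 + 4)/6


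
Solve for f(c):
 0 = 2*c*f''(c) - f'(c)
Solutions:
 f(c) = C1 + C2*c^(3/2)


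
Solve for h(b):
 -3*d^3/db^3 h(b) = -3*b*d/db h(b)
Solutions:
 h(b) = C1 + Integral(C2*airyai(b) + C3*airybi(b), b)


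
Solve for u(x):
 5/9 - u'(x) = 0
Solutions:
 u(x) = C1 + 5*x/9


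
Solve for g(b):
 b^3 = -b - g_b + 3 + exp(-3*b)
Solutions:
 g(b) = C1 - b^4/4 - b^2/2 + 3*b - exp(-3*b)/3


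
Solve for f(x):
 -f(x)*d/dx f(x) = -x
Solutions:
 f(x) = -sqrt(C1 + x^2)
 f(x) = sqrt(C1 + x^2)


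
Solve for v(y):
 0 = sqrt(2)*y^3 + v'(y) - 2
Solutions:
 v(y) = C1 - sqrt(2)*y^4/4 + 2*y


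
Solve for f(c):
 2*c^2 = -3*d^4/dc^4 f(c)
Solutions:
 f(c) = C1 + C2*c + C3*c^2 + C4*c^3 - c^6/540


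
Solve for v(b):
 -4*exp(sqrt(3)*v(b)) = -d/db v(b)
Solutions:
 v(b) = sqrt(3)*(2*log(-1/(C1 + 4*b)) - log(3))/6


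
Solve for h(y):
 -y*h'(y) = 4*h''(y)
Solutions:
 h(y) = C1 + C2*erf(sqrt(2)*y/4)


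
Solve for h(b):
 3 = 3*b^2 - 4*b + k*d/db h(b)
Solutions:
 h(b) = C1 - b^3/k + 2*b^2/k + 3*b/k


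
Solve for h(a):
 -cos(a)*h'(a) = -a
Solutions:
 h(a) = C1 + Integral(a/cos(a), a)


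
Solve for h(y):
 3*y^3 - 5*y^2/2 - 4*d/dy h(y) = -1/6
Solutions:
 h(y) = C1 + 3*y^4/16 - 5*y^3/24 + y/24


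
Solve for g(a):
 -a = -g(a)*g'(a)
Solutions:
 g(a) = -sqrt(C1 + a^2)
 g(a) = sqrt(C1 + a^2)


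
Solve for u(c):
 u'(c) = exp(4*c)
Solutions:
 u(c) = C1 + exp(4*c)/4


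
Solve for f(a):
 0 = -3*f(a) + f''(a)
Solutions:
 f(a) = C1*exp(-sqrt(3)*a) + C2*exp(sqrt(3)*a)


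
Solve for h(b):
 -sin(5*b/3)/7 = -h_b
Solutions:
 h(b) = C1 - 3*cos(5*b/3)/35


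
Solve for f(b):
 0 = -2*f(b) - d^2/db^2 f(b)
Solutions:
 f(b) = C1*sin(sqrt(2)*b) + C2*cos(sqrt(2)*b)


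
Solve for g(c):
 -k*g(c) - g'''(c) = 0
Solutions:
 g(c) = C1*exp(c*(-k)^(1/3)) + C2*exp(c*(-k)^(1/3)*(-1 + sqrt(3)*I)/2) + C3*exp(-c*(-k)^(1/3)*(1 + sqrt(3)*I)/2)


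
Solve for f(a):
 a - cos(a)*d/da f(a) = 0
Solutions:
 f(a) = C1 + Integral(a/cos(a), a)


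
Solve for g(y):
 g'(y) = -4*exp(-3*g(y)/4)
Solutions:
 g(y) = 4*log(C1 - 3*y)/3
 g(y) = 4*log((-1 - sqrt(3)*I)*(C1 - 3*y)^(1/3)/2)
 g(y) = 4*log((-1 + sqrt(3)*I)*(C1 - 3*y)^(1/3)/2)


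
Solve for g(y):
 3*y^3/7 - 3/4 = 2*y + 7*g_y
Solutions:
 g(y) = C1 + 3*y^4/196 - y^2/7 - 3*y/28


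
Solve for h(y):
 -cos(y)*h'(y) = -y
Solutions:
 h(y) = C1 + Integral(y/cos(y), y)


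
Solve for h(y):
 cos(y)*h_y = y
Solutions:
 h(y) = C1 + Integral(y/cos(y), y)


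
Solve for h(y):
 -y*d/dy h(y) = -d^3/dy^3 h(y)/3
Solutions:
 h(y) = C1 + Integral(C2*airyai(3^(1/3)*y) + C3*airybi(3^(1/3)*y), y)


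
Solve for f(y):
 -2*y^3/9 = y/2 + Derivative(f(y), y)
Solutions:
 f(y) = C1 - y^4/18 - y^2/4


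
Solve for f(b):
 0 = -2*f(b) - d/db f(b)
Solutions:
 f(b) = C1*exp(-2*b)


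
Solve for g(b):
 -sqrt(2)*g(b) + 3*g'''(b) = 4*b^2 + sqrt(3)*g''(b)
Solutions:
 g(b) = C1*exp(b*(-12^(1/3)*(2*sqrt(3) + 81*sqrt(2) + sqrt(-12 + (2*sqrt(3) + 81*sqrt(2))^2))^(1/3) - 2*18^(1/3)/(2*sqrt(3) + 81*sqrt(2) + sqrt(-12 + (2*sqrt(3) + 81*sqrt(2))^2))^(1/3) + 4*sqrt(3))/36)*sin(2^(1/3)*3^(1/6)*b*(-2^(1/3)*3^(2/3)*(2*sqrt(3) + 81*sqrt(2) + sqrt(-12 + (2*sqrt(3) + 81*sqrt(2))^2))^(1/3) + 6/(2*sqrt(3) + 81*sqrt(2) + sqrt(-12 + (2*sqrt(3) + 81*sqrt(2))^2))^(1/3))/36) + C2*exp(b*(-12^(1/3)*(2*sqrt(3) + 81*sqrt(2) + sqrt(-12 + (2*sqrt(3) + 81*sqrt(2))^2))^(1/3) - 2*18^(1/3)/(2*sqrt(3) + 81*sqrt(2) + sqrt(-12 + (2*sqrt(3) + 81*sqrt(2))^2))^(1/3) + 4*sqrt(3))/36)*cos(2^(1/3)*3^(1/6)*b*(-2^(1/3)*3^(2/3)*(2*sqrt(3) + 81*sqrt(2) + sqrt(-12 + (2*sqrt(3) + 81*sqrt(2))^2))^(1/3) + 6/(2*sqrt(3) + 81*sqrt(2) + sqrt(-12 + (2*sqrt(3) + 81*sqrt(2))^2))^(1/3))/36) + C3*exp(b*(2*18^(1/3)/(2*sqrt(3) + 81*sqrt(2) + sqrt(-12 + (2*sqrt(3) + 81*sqrt(2))^2))^(1/3) + 2*sqrt(3) + 12^(1/3)*(2*sqrt(3) + 81*sqrt(2) + sqrt(-12 + (2*sqrt(3) + 81*sqrt(2))^2))^(1/3))/18) - 2*sqrt(2)*b^2 + 4*sqrt(3)


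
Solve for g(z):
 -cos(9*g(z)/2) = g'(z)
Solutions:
 g(z) = -2*asin((C1 + exp(9*z))/(C1 - exp(9*z)))/9 + 2*pi/9
 g(z) = 2*asin((C1 + exp(9*z))/(C1 - exp(9*z)))/9


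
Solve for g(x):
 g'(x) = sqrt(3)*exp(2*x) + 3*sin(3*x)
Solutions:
 g(x) = C1 + sqrt(3)*exp(2*x)/2 - cos(3*x)


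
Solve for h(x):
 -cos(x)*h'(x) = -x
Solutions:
 h(x) = C1 + Integral(x/cos(x), x)


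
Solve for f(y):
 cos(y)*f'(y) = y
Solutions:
 f(y) = C1 + Integral(y/cos(y), y)


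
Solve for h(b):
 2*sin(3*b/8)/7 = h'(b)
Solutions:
 h(b) = C1 - 16*cos(3*b/8)/21


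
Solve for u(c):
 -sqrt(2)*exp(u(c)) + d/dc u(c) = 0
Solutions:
 u(c) = log(-1/(C1 + sqrt(2)*c))


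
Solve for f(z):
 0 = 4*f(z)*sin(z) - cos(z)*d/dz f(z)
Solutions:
 f(z) = C1/cos(z)^4


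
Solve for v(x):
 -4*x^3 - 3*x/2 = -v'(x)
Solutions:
 v(x) = C1 + x^4 + 3*x^2/4


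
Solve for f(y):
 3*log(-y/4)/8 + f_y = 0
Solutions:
 f(y) = C1 - 3*y*log(-y)/8 + 3*y*(1 + 2*log(2))/8


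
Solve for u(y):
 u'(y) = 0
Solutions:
 u(y) = C1


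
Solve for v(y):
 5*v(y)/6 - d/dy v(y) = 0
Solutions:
 v(y) = C1*exp(5*y/6)


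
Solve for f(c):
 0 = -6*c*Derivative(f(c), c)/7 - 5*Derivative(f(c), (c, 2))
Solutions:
 f(c) = C1 + C2*erf(sqrt(105)*c/35)


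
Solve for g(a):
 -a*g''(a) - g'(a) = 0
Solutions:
 g(a) = C1 + C2*log(a)


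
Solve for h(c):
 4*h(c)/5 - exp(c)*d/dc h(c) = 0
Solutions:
 h(c) = C1*exp(-4*exp(-c)/5)


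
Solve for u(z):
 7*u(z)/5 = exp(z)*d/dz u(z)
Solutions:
 u(z) = C1*exp(-7*exp(-z)/5)


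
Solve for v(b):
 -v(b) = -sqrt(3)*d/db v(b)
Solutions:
 v(b) = C1*exp(sqrt(3)*b/3)


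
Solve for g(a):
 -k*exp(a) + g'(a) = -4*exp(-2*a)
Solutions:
 g(a) = C1 + k*exp(a) + 2*exp(-2*a)


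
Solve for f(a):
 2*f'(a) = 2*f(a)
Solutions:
 f(a) = C1*exp(a)


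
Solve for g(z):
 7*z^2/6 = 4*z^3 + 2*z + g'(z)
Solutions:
 g(z) = C1 - z^4 + 7*z^3/18 - z^2


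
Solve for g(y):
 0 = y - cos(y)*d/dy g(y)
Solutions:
 g(y) = C1 + Integral(y/cos(y), y)


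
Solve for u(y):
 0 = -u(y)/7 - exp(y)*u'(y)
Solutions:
 u(y) = C1*exp(exp(-y)/7)


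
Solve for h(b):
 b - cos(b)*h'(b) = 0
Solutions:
 h(b) = C1 + Integral(b/cos(b), b)


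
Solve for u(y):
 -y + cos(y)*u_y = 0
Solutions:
 u(y) = C1 + Integral(y/cos(y), y)


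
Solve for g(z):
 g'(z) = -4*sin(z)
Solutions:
 g(z) = C1 + 4*cos(z)


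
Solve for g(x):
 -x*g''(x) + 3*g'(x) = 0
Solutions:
 g(x) = C1 + C2*x^4


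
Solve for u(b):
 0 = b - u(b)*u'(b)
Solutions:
 u(b) = -sqrt(C1 + b^2)
 u(b) = sqrt(C1 + b^2)


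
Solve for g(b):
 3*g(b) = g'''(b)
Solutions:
 g(b) = C3*exp(3^(1/3)*b) + (C1*sin(3^(5/6)*b/2) + C2*cos(3^(5/6)*b/2))*exp(-3^(1/3)*b/2)


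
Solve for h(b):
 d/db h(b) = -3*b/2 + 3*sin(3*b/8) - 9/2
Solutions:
 h(b) = C1 - 3*b^2/4 - 9*b/2 - 8*cos(3*b/8)


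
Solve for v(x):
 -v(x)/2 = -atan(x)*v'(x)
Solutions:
 v(x) = C1*exp(Integral(1/atan(x), x)/2)


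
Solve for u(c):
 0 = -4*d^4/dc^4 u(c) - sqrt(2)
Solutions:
 u(c) = C1 + C2*c + C3*c^2 + C4*c^3 - sqrt(2)*c^4/96


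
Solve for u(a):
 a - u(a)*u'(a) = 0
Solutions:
 u(a) = -sqrt(C1 + a^2)
 u(a) = sqrt(C1 + a^2)


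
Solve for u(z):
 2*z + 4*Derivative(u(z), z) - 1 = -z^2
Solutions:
 u(z) = C1 - z^3/12 - z^2/4 + z/4


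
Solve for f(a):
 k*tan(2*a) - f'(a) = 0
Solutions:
 f(a) = C1 - k*log(cos(2*a))/2


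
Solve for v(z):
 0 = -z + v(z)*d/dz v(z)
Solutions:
 v(z) = -sqrt(C1 + z^2)
 v(z) = sqrt(C1 + z^2)


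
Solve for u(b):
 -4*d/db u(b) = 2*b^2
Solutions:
 u(b) = C1 - b^3/6


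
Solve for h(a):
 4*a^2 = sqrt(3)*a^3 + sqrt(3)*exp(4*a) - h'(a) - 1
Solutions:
 h(a) = C1 + sqrt(3)*a^4/4 - 4*a^3/3 - a + sqrt(3)*exp(4*a)/4


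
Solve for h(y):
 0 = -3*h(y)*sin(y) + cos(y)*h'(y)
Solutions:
 h(y) = C1/cos(y)^3


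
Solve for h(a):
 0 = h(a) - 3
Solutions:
 h(a) = 3


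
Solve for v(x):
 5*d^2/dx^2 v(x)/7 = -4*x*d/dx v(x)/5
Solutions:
 v(x) = C1 + C2*erf(sqrt(14)*x/5)


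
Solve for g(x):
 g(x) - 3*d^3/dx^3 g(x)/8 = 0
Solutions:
 g(x) = C3*exp(2*3^(2/3)*x/3) + (C1*sin(3^(1/6)*x) + C2*cos(3^(1/6)*x))*exp(-3^(2/3)*x/3)


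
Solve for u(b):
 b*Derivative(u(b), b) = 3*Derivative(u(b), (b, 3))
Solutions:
 u(b) = C1 + Integral(C2*airyai(3^(2/3)*b/3) + C3*airybi(3^(2/3)*b/3), b)


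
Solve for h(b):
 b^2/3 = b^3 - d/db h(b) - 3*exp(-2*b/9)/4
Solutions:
 h(b) = C1 + b^4/4 - b^3/9 + 27*exp(-2*b/9)/8


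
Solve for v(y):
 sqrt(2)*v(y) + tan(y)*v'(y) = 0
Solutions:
 v(y) = C1/sin(y)^(sqrt(2))


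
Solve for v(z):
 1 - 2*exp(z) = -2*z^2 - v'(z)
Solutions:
 v(z) = C1 - 2*z^3/3 - z + 2*exp(z)


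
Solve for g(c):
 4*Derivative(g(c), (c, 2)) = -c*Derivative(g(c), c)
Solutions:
 g(c) = C1 + C2*erf(sqrt(2)*c/4)


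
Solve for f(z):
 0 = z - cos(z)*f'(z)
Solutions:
 f(z) = C1 + Integral(z/cos(z), z)


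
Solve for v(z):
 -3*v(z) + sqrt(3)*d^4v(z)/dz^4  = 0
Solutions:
 v(z) = C1*exp(-3^(1/8)*z) + C2*exp(3^(1/8)*z) + C3*sin(3^(1/8)*z) + C4*cos(3^(1/8)*z)


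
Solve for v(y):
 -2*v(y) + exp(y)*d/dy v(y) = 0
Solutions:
 v(y) = C1*exp(-2*exp(-y))


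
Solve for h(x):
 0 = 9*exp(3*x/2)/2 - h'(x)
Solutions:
 h(x) = C1 + 3*exp(3*x/2)


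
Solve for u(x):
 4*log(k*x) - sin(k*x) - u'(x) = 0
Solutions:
 u(x) = C1 + 4*x*log(k*x) - 4*x - Piecewise((-cos(k*x)/k, Ne(k, 0)), (0, True))


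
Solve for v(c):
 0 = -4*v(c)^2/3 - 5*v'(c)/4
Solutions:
 v(c) = 15/(C1 + 16*c)


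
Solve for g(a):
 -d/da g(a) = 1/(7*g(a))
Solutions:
 g(a) = -sqrt(C1 - 14*a)/7
 g(a) = sqrt(C1 - 14*a)/7


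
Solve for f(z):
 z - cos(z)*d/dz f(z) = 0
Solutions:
 f(z) = C1 + Integral(z/cos(z), z)


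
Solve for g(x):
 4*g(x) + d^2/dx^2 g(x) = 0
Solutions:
 g(x) = C1*sin(2*x) + C2*cos(2*x)


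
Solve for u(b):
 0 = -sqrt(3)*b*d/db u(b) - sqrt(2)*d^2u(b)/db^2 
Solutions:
 u(b) = C1 + C2*erf(6^(1/4)*b/2)


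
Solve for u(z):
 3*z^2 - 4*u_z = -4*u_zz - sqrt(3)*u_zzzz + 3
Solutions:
 u(z) = C1 + C2*exp(-2^(1/3)*z*(-2*6^(1/3)/(9 + sqrt(16*sqrt(3) + 81))^(1/3) + 3^(1/6)*(9 + sqrt(16*sqrt(3) + 81))^(1/3))/6)*sin(2^(1/3)*z*(2*2^(1/3)*3^(5/6)/(9 + sqrt(16*sqrt(3) + 81))^(1/3) + 3^(2/3)*(9 + sqrt(16*sqrt(3) + 81))^(1/3))/6) + C3*exp(-2^(1/3)*z*(-2*6^(1/3)/(9 + sqrt(16*sqrt(3) + 81))^(1/3) + 3^(1/6)*(9 + sqrt(16*sqrt(3) + 81))^(1/3))/6)*cos(2^(1/3)*z*(2*2^(1/3)*3^(5/6)/(9 + sqrt(16*sqrt(3) + 81))^(1/3) + 3^(2/3)*(9 + sqrt(16*sqrt(3) + 81))^(1/3))/6) + C4*exp(2^(1/3)*z*(-2*6^(1/3)/(9 + sqrt(16*sqrt(3) + 81))^(1/3) + 3^(1/6)*(9 + sqrt(16*sqrt(3) + 81))^(1/3))/3) + z^3/4 + 3*z^2/4 + 3*z/4


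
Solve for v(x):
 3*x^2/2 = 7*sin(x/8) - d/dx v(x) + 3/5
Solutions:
 v(x) = C1 - x^3/2 + 3*x/5 - 56*cos(x/8)


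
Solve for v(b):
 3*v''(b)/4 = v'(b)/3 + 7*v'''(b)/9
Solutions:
 v(b) = C1 + (C2*sin(sqrt(615)*b/56) + C3*cos(sqrt(615)*b/56))*exp(27*b/56)


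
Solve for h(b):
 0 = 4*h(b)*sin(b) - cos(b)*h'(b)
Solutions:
 h(b) = C1/cos(b)^4


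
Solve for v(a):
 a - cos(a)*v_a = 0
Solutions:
 v(a) = C1 + Integral(a/cos(a), a)


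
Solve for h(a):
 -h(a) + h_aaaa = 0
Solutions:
 h(a) = C1*exp(-a) + C2*exp(a) + C3*sin(a) + C4*cos(a)


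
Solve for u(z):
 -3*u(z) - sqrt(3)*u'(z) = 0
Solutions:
 u(z) = C1*exp(-sqrt(3)*z)


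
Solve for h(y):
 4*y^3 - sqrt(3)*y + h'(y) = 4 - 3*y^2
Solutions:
 h(y) = C1 - y^4 - y^3 + sqrt(3)*y^2/2 + 4*y


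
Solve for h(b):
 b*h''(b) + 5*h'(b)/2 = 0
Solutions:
 h(b) = C1 + C2/b^(3/2)


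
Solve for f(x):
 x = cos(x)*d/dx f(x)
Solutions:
 f(x) = C1 + Integral(x/cos(x), x)


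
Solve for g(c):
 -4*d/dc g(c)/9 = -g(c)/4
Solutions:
 g(c) = C1*exp(9*c/16)


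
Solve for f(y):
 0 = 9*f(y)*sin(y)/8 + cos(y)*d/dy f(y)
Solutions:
 f(y) = C1*cos(y)^(9/8)


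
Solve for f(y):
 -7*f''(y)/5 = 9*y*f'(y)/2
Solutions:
 f(y) = C1 + C2*erf(3*sqrt(35)*y/14)


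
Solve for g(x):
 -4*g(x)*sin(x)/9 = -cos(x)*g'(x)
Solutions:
 g(x) = C1/cos(x)^(4/9)


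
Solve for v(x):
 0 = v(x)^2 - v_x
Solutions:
 v(x) = -1/(C1 + x)


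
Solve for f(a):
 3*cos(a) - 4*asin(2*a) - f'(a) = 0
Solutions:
 f(a) = C1 - 4*a*asin(2*a) - 2*sqrt(1 - 4*a^2) + 3*sin(a)


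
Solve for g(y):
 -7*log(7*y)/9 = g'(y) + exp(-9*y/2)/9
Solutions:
 g(y) = C1 - 7*y*log(y)/9 + 7*y*(1 - log(7))/9 + 2*exp(-9*y/2)/81


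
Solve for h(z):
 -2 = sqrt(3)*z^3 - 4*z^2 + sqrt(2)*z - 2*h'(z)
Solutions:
 h(z) = C1 + sqrt(3)*z^4/8 - 2*z^3/3 + sqrt(2)*z^2/4 + z


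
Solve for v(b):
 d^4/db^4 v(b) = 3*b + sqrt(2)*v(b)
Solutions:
 v(b) = C1*exp(-2^(1/8)*b) + C2*exp(2^(1/8)*b) + C3*sin(2^(1/8)*b) + C4*cos(2^(1/8)*b) - 3*sqrt(2)*b/2


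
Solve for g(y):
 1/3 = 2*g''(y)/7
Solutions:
 g(y) = C1 + C2*y + 7*y^2/12


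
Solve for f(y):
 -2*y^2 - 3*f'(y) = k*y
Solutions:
 f(y) = C1 - k*y^2/6 - 2*y^3/9


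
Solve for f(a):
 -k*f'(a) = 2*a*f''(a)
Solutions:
 f(a) = C1 + a^(1 - re(k)/2)*(C2*sin(log(a)*Abs(im(k))/2) + C3*cos(log(a)*im(k)/2))


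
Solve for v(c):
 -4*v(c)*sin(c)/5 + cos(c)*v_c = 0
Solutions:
 v(c) = C1/cos(c)^(4/5)


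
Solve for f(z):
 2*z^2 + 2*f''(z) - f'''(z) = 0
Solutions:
 f(z) = C1 + C2*z + C3*exp(2*z) - z^4/12 - z^3/6 - z^2/4


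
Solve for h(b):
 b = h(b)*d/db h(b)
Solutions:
 h(b) = -sqrt(C1 + b^2)
 h(b) = sqrt(C1 + b^2)


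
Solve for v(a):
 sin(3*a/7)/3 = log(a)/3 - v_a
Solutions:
 v(a) = C1 + a*log(a)/3 - a/3 + 7*cos(3*a/7)/9


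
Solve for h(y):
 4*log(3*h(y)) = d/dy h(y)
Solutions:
 -Integral(1/(log(_y) + log(3)), (_y, h(y)))/4 = C1 - y


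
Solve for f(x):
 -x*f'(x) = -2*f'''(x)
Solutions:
 f(x) = C1 + Integral(C2*airyai(2^(2/3)*x/2) + C3*airybi(2^(2/3)*x/2), x)


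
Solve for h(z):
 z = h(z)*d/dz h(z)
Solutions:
 h(z) = -sqrt(C1 + z^2)
 h(z) = sqrt(C1 + z^2)


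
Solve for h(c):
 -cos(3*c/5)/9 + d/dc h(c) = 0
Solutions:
 h(c) = C1 + 5*sin(3*c/5)/27


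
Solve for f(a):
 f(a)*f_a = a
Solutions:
 f(a) = -sqrt(C1 + a^2)
 f(a) = sqrt(C1 + a^2)


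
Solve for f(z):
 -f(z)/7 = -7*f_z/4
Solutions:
 f(z) = C1*exp(4*z/49)


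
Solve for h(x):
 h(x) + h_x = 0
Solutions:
 h(x) = C1*exp(-x)


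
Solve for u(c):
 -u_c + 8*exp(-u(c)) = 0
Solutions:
 u(c) = log(C1 + 8*c)


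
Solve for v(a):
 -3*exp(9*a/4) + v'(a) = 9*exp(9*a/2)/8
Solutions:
 v(a) = C1 + 4*exp(9*a/4)/3 + exp(9*a/2)/4


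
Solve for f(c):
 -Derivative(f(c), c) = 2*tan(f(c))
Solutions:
 f(c) = pi - asin(C1*exp(-2*c))
 f(c) = asin(C1*exp(-2*c))


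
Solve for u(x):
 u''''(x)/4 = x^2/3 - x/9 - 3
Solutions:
 u(x) = C1 + C2*x + C3*x^2 + C4*x^3 + x^6/270 - x^5/270 - x^4/2


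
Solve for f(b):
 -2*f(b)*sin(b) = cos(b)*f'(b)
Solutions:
 f(b) = C1*cos(b)^2


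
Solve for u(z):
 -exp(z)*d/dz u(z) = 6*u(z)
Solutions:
 u(z) = C1*exp(6*exp(-z))


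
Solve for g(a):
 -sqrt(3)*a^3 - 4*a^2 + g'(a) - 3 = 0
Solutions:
 g(a) = C1 + sqrt(3)*a^4/4 + 4*a^3/3 + 3*a


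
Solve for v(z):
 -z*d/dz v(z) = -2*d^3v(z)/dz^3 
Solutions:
 v(z) = C1 + Integral(C2*airyai(2^(2/3)*z/2) + C3*airybi(2^(2/3)*z/2), z)


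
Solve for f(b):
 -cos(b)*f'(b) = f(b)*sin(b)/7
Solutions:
 f(b) = C1*cos(b)^(1/7)


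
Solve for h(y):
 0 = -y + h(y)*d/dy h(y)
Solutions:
 h(y) = -sqrt(C1 + y^2)
 h(y) = sqrt(C1 + y^2)


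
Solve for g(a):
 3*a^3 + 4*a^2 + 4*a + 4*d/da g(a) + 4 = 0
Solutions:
 g(a) = C1 - 3*a^4/16 - a^3/3 - a^2/2 - a


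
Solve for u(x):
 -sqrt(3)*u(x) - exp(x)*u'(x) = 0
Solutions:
 u(x) = C1*exp(sqrt(3)*exp(-x))


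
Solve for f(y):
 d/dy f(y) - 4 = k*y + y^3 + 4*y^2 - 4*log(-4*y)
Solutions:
 f(y) = C1 + k*y^2/2 + y^4/4 + 4*y^3/3 - 4*y*log(-y) + 8*y*(1 - log(2))


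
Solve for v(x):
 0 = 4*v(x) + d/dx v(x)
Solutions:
 v(x) = C1*exp(-4*x)


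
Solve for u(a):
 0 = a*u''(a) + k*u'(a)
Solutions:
 u(a) = C1 + a^(1 - re(k))*(C2*sin(log(a)*Abs(im(k))) + C3*cos(log(a)*im(k)))


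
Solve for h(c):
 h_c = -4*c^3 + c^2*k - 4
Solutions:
 h(c) = C1 - c^4 + c^3*k/3 - 4*c


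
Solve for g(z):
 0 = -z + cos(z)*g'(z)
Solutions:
 g(z) = C1 + Integral(z/cos(z), z)


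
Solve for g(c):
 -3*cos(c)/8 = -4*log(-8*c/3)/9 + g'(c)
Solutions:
 g(c) = C1 + 4*c*log(-c)/9 - 4*c*log(3)/9 - 4*c/9 + 4*c*log(2)/3 - 3*sin(c)/8


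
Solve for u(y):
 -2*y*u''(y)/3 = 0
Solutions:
 u(y) = C1 + C2*y


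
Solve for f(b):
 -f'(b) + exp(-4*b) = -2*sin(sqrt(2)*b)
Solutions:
 f(b) = C1 - sqrt(2)*cos(sqrt(2)*b) - exp(-4*b)/4


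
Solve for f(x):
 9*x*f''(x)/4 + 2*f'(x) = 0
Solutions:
 f(x) = C1 + C2*x^(1/9)


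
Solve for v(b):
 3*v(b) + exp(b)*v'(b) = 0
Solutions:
 v(b) = C1*exp(3*exp(-b))


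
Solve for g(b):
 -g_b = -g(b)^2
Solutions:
 g(b) = -1/(C1 + b)


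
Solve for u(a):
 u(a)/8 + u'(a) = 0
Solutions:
 u(a) = C1*exp(-a/8)


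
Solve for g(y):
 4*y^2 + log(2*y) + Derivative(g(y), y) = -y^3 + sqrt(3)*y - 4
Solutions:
 g(y) = C1 - y^4/4 - 4*y^3/3 + sqrt(3)*y^2/2 - y*log(y) - 3*y - y*log(2)


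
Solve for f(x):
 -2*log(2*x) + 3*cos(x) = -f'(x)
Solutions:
 f(x) = C1 + 2*x*log(x) - 2*x + 2*x*log(2) - 3*sin(x)


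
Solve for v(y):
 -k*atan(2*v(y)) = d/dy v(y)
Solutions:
 Integral(1/atan(2*_y), (_y, v(y))) = C1 - k*y


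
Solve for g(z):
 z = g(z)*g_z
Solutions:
 g(z) = -sqrt(C1 + z^2)
 g(z) = sqrt(C1 + z^2)


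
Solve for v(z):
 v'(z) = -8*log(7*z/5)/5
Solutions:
 v(z) = C1 - 8*z*log(z)/5 - 8*z*log(7)/5 + 8*z/5 + 8*z*log(5)/5


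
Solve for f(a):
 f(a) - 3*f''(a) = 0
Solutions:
 f(a) = C1*exp(-sqrt(3)*a/3) + C2*exp(sqrt(3)*a/3)


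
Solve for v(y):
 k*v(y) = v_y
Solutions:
 v(y) = C1*exp(k*y)


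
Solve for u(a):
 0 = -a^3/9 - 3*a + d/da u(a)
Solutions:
 u(a) = C1 + a^4/36 + 3*a^2/2


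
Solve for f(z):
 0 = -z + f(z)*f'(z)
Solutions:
 f(z) = -sqrt(C1 + z^2)
 f(z) = sqrt(C1 + z^2)


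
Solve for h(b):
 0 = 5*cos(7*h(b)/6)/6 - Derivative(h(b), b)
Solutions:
 -5*b/6 - 3*log(sin(7*h(b)/6) - 1)/7 + 3*log(sin(7*h(b)/6) + 1)/7 = C1


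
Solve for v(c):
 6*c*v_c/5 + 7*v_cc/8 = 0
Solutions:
 v(c) = C1 + C2*erf(2*sqrt(210)*c/35)


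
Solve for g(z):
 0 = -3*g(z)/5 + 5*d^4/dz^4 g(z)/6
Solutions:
 g(z) = C1*exp(-sqrt(15)*2^(1/4)*z/5) + C2*exp(sqrt(15)*2^(1/4)*z/5) + C3*sin(sqrt(15)*2^(1/4)*z/5) + C4*cos(sqrt(15)*2^(1/4)*z/5)


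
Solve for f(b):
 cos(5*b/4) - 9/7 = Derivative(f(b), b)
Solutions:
 f(b) = C1 - 9*b/7 + 4*sin(5*b/4)/5


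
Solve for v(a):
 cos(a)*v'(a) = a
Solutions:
 v(a) = C1 + Integral(a/cos(a), a)


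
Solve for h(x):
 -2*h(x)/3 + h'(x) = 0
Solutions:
 h(x) = C1*exp(2*x/3)


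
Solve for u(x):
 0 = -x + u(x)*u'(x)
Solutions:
 u(x) = -sqrt(C1 + x^2)
 u(x) = sqrt(C1 + x^2)


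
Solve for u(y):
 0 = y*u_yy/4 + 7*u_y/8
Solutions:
 u(y) = C1 + C2/y^(5/2)


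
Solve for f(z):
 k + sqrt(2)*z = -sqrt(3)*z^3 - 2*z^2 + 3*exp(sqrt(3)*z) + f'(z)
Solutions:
 f(z) = C1 + k*z + sqrt(3)*z^4/4 + 2*z^3/3 + sqrt(2)*z^2/2 - sqrt(3)*exp(sqrt(3)*z)


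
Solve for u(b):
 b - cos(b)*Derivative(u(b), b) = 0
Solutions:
 u(b) = C1 + Integral(b/cos(b), b)


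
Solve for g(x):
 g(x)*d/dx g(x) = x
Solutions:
 g(x) = -sqrt(C1 + x^2)
 g(x) = sqrt(C1 + x^2)


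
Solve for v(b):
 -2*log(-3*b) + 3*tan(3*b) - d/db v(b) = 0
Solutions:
 v(b) = C1 - 2*b*log(-b) - 2*b*log(3) + 2*b - log(cos(3*b))


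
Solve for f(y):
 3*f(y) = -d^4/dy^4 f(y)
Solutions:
 f(y) = (C1*sin(sqrt(2)*3^(1/4)*y/2) + C2*cos(sqrt(2)*3^(1/4)*y/2))*exp(-sqrt(2)*3^(1/4)*y/2) + (C3*sin(sqrt(2)*3^(1/4)*y/2) + C4*cos(sqrt(2)*3^(1/4)*y/2))*exp(sqrt(2)*3^(1/4)*y/2)


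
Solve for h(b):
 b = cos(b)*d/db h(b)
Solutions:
 h(b) = C1 + Integral(b/cos(b), b)


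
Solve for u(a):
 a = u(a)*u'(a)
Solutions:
 u(a) = -sqrt(C1 + a^2)
 u(a) = sqrt(C1 + a^2)


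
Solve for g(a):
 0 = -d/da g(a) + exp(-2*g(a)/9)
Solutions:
 g(a) = 9*log(-sqrt(C1 + a)) - 9*log(3) + 9*log(2)/2
 g(a) = 9*log(C1 + a)/2 - 9*log(3) + 9*log(2)/2


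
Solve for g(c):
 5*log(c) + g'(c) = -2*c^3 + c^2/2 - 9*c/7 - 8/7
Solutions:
 g(c) = C1 - c^4/2 + c^3/6 - 9*c^2/14 - 5*c*log(c) + 27*c/7


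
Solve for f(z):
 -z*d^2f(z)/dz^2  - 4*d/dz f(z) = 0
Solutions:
 f(z) = C1 + C2/z^3


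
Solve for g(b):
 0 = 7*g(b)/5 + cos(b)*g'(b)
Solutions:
 g(b) = C1*(sin(b) - 1)^(7/10)/(sin(b) + 1)^(7/10)


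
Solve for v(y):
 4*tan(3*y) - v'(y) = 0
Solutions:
 v(y) = C1 - 4*log(cos(3*y))/3


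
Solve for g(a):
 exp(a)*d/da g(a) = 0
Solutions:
 g(a) = C1


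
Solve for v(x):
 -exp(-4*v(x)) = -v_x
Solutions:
 v(x) = log(-I*(C1 + 4*x)^(1/4))
 v(x) = log(I*(C1 + 4*x)^(1/4))
 v(x) = log(-(C1 + 4*x)^(1/4))
 v(x) = log(C1 + 4*x)/4


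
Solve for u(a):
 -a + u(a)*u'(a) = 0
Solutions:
 u(a) = -sqrt(C1 + a^2)
 u(a) = sqrt(C1 + a^2)


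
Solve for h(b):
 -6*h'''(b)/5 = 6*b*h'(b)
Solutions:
 h(b) = C1 + Integral(C2*airyai(-5^(1/3)*b) + C3*airybi(-5^(1/3)*b), b)


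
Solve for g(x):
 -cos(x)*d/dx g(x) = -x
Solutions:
 g(x) = C1 + Integral(x/cos(x), x)


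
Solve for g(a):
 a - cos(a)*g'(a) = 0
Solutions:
 g(a) = C1 + Integral(a/cos(a), a)


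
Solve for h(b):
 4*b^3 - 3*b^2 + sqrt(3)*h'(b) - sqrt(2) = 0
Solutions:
 h(b) = C1 - sqrt(3)*b^4/3 + sqrt(3)*b^3/3 + sqrt(6)*b/3


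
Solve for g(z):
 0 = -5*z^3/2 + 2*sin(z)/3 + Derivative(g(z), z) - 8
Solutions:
 g(z) = C1 + 5*z^4/8 + 8*z + 2*cos(z)/3


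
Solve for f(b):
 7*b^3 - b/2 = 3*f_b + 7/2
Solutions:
 f(b) = C1 + 7*b^4/12 - b^2/12 - 7*b/6


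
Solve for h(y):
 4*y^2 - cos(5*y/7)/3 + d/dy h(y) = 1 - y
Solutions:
 h(y) = C1 - 4*y^3/3 - y^2/2 + y + 7*sin(5*y/7)/15


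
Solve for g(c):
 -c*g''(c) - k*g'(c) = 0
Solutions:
 g(c) = C1 + c^(1 - re(k))*(C2*sin(log(c)*Abs(im(k))) + C3*cos(log(c)*im(k)))


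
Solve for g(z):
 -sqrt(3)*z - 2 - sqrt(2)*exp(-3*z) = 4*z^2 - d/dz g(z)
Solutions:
 g(z) = C1 + 4*z^3/3 + sqrt(3)*z^2/2 + 2*z - sqrt(2)*exp(-3*z)/3


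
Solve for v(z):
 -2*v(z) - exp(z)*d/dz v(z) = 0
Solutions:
 v(z) = C1*exp(2*exp(-z))


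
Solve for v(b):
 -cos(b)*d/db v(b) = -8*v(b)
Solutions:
 v(b) = C1*(sin(b)^4 + 4*sin(b)^3 + 6*sin(b)^2 + 4*sin(b) + 1)/(sin(b)^4 - 4*sin(b)^3 + 6*sin(b)^2 - 4*sin(b) + 1)


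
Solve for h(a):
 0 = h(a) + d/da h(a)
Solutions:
 h(a) = C1*exp(-a)


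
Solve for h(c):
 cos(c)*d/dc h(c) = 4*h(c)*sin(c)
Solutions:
 h(c) = C1/cos(c)^4


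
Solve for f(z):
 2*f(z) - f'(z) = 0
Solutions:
 f(z) = C1*exp(2*z)


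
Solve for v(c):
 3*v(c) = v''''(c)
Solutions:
 v(c) = C1*exp(-3^(1/4)*c) + C2*exp(3^(1/4)*c) + C3*sin(3^(1/4)*c) + C4*cos(3^(1/4)*c)


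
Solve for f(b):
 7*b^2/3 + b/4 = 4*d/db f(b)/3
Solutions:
 f(b) = C1 + 7*b^3/12 + 3*b^2/32


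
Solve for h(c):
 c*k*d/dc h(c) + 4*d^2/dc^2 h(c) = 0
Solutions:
 h(c) = Piecewise((-sqrt(2)*sqrt(pi)*C1*erf(sqrt(2)*c*sqrt(k)/4)/sqrt(k) - C2, (k > 0) | (k < 0)), (-C1*c - C2, True))


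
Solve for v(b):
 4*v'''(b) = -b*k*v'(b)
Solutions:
 v(b) = C1 + Integral(C2*airyai(2^(1/3)*b*(-k)^(1/3)/2) + C3*airybi(2^(1/3)*b*(-k)^(1/3)/2), b)


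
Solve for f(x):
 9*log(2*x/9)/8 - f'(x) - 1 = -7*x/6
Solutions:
 f(x) = C1 + 7*x^2/12 + 9*x*log(x)/8 - 9*x*log(3)/4 - 17*x/8 + 9*x*log(2)/8


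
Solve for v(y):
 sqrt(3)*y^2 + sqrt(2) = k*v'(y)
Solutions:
 v(y) = C1 + sqrt(3)*y^3/(3*k) + sqrt(2)*y/k


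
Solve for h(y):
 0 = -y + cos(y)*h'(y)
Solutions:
 h(y) = C1 + Integral(y/cos(y), y)


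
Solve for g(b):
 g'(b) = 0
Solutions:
 g(b) = C1


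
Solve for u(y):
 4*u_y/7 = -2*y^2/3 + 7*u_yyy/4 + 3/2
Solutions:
 u(y) = C1 + C2*exp(-4*y/7) + C3*exp(4*y/7) - 7*y^3/18 - 217*y/48


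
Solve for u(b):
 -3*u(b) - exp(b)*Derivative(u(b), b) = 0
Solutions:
 u(b) = C1*exp(3*exp(-b))


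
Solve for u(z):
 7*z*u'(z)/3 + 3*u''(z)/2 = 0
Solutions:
 u(z) = C1 + C2*erf(sqrt(7)*z/3)


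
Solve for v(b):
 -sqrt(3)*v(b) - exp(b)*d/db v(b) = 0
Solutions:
 v(b) = C1*exp(sqrt(3)*exp(-b))


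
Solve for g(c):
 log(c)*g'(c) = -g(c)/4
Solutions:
 g(c) = C1*exp(-li(c)/4)


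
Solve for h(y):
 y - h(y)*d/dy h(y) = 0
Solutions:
 h(y) = -sqrt(C1 + y^2)
 h(y) = sqrt(C1 + y^2)


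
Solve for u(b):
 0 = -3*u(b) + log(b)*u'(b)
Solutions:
 u(b) = C1*exp(3*li(b))


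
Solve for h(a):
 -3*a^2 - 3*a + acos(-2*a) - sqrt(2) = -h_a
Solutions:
 h(a) = C1 + a^3 + 3*a^2/2 - a*acos(-2*a) + sqrt(2)*a - sqrt(1 - 4*a^2)/2


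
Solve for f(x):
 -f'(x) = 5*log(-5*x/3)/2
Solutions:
 f(x) = C1 - 5*x*log(-x)/2 + 5*x*(-log(5) + 1 + log(3))/2


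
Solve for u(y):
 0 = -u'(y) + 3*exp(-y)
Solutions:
 u(y) = C1 - 3*exp(-y)


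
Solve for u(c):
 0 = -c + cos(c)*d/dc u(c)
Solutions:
 u(c) = C1 + Integral(c/cos(c), c)


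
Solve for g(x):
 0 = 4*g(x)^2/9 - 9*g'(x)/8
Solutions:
 g(x) = -81/(C1 + 32*x)


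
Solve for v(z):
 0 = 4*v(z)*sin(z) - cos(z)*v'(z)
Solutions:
 v(z) = C1/cos(z)^4


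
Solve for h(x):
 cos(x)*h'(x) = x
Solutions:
 h(x) = C1 + Integral(x/cos(x), x)


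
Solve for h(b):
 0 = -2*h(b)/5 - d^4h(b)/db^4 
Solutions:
 h(b) = (C1*sin(10^(3/4)*b/10) + C2*cos(10^(3/4)*b/10))*exp(-10^(3/4)*b/10) + (C3*sin(10^(3/4)*b/10) + C4*cos(10^(3/4)*b/10))*exp(10^(3/4)*b/10)


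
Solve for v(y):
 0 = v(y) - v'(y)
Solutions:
 v(y) = C1*exp(y)


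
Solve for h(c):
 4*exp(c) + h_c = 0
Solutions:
 h(c) = C1 - 4*exp(c)


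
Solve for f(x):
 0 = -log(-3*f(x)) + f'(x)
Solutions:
 -Integral(1/(log(-_y) + log(3)), (_y, f(x))) = C1 - x


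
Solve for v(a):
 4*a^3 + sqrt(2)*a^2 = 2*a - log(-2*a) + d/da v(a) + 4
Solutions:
 v(a) = C1 + a^4 + sqrt(2)*a^3/3 - a^2 + a*log(-a) + a*(-5 + log(2))


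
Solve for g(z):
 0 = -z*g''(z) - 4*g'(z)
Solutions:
 g(z) = C1 + C2/z^3


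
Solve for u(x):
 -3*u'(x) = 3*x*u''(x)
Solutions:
 u(x) = C1 + C2*log(x)


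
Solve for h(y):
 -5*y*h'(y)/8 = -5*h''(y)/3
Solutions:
 h(y) = C1 + C2*erfi(sqrt(3)*y/4)


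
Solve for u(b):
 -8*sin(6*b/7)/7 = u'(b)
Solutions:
 u(b) = C1 + 4*cos(6*b/7)/3


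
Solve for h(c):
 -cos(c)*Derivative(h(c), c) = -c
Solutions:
 h(c) = C1 + Integral(c/cos(c), c)


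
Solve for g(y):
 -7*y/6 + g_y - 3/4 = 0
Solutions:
 g(y) = C1 + 7*y^2/12 + 3*y/4


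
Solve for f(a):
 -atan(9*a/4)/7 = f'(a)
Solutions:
 f(a) = C1 - a*atan(9*a/4)/7 + 2*log(81*a^2 + 16)/63


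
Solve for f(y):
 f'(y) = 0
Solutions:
 f(y) = C1


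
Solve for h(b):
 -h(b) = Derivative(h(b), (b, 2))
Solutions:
 h(b) = C1*sin(b) + C2*cos(b)


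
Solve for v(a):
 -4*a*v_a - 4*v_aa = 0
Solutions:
 v(a) = C1 + C2*erf(sqrt(2)*a/2)


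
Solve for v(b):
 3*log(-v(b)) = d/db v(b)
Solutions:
 -li(-v(b)) = C1 + 3*b


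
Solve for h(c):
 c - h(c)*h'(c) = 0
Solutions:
 h(c) = -sqrt(C1 + c^2)
 h(c) = sqrt(C1 + c^2)


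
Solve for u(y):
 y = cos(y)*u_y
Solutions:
 u(y) = C1 + Integral(y/cos(y), y)


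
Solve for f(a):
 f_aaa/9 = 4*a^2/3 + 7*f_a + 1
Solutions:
 f(a) = C1 + C2*exp(-3*sqrt(7)*a) + C3*exp(3*sqrt(7)*a) - 4*a^3/63 - 197*a/1323


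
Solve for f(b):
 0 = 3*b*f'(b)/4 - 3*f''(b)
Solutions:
 f(b) = C1 + C2*erfi(sqrt(2)*b/4)


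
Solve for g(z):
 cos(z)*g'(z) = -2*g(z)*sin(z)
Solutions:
 g(z) = C1*cos(z)^2


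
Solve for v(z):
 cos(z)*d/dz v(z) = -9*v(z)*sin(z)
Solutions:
 v(z) = C1*cos(z)^9


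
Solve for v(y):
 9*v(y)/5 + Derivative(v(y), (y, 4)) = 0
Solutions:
 v(y) = (C1*sin(5^(3/4)*sqrt(6)*y/10) + C2*cos(5^(3/4)*sqrt(6)*y/10))*exp(-5^(3/4)*sqrt(6)*y/10) + (C3*sin(5^(3/4)*sqrt(6)*y/10) + C4*cos(5^(3/4)*sqrt(6)*y/10))*exp(5^(3/4)*sqrt(6)*y/10)


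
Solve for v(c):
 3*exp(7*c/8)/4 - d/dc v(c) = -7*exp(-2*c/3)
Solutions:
 v(c) = C1 + 6*exp(7*c/8)/7 - 21*exp(-2*c/3)/2


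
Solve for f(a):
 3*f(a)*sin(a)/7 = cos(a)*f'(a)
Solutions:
 f(a) = C1/cos(a)^(3/7)


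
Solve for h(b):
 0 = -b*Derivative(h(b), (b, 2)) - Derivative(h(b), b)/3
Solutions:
 h(b) = C1 + C2*b^(2/3)


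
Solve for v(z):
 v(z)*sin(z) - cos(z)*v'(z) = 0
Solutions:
 v(z) = C1/cos(z)


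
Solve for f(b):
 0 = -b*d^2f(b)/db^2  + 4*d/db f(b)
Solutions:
 f(b) = C1 + C2*b^5


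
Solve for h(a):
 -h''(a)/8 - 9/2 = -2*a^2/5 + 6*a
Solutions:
 h(a) = C1 + C2*a + 4*a^4/15 - 8*a^3 - 18*a^2


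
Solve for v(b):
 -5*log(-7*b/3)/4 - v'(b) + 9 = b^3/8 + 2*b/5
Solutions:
 v(b) = C1 - b^4/32 - b^2/5 - 5*b*log(-b)/4 + b*(-5*log(7) + 5*log(3) + 41)/4


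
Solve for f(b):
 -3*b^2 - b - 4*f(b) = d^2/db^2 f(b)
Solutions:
 f(b) = C1*sin(2*b) + C2*cos(2*b) - 3*b^2/4 - b/4 + 3/8


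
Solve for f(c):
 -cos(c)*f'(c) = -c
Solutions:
 f(c) = C1 + Integral(c/cos(c), c)


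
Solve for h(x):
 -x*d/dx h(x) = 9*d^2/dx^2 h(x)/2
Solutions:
 h(x) = C1 + C2*erf(x/3)


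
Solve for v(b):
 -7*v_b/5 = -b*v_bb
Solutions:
 v(b) = C1 + C2*b^(12/5)


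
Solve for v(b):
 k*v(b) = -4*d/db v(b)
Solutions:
 v(b) = C1*exp(-b*k/4)


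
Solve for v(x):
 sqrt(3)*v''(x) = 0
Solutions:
 v(x) = C1 + C2*x


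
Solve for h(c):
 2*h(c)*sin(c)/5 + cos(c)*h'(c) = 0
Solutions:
 h(c) = C1*cos(c)^(2/5)


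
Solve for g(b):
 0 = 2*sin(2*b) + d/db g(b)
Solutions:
 g(b) = C1 + cos(2*b)


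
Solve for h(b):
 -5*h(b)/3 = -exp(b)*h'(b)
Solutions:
 h(b) = C1*exp(-5*exp(-b)/3)


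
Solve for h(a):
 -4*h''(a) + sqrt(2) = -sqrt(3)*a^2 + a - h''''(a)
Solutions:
 h(a) = C1 + C2*a + C3*exp(-2*a) + C4*exp(2*a) + sqrt(3)*a^4/48 - a^3/24 + a^2*(sqrt(3) + 2*sqrt(2))/16


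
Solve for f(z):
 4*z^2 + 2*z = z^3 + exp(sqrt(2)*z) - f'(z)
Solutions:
 f(z) = C1 + z^4/4 - 4*z^3/3 - z^2 + sqrt(2)*exp(sqrt(2)*z)/2


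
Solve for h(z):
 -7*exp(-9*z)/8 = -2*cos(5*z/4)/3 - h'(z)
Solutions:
 h(z) = C1 - 8*sin(5*z/4)/15 - 7*exp(-9*z)/72


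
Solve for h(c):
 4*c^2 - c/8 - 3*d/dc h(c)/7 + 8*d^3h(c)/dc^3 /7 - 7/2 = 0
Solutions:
 h(c) = C1 + C2*exp(-sqrt(6)*c/4) + C3*exp(sqrt(6)*c/4) + 28*c^3/9 - 7*c^2/48 + 749*c/18


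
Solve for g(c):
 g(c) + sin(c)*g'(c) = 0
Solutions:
 g(c) = C1*sqrt(cos(c) + 1)/sqrt(cos(c) - 1)


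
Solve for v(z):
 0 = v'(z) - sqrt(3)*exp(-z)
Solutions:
 v(z) = C1 - sqrt(3)*exp(-z)


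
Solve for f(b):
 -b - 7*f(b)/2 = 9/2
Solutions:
 f(b) = -2*b/7 - 9/7


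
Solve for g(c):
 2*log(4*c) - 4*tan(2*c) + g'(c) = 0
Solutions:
 g(c) = C1 - 2*c*log(c) - 4*c*log(2) + 2*c - 2*log(cos(2*c))


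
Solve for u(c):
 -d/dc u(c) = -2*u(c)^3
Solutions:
 u(c) = -sqrt(2)*sqrt(-1/(C1 + 2*c))/2
 u(c) = sqrt(2)*sqrt(-1/(C1 + 2*c))/2


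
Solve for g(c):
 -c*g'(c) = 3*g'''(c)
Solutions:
 g(c) = C1 + Integral(C2*airyai(-3^(2/3)*c/3) + C3*airybi(-3^(2/3)*c/3), c)


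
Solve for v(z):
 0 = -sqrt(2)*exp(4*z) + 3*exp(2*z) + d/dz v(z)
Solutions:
 v(z) = C1 + sqrt(2)*exp(4*z)/4 - 3*exp(2*z)/2


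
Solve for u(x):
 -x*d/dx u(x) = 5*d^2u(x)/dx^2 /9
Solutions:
 u(x) = C1 + C2*erf(3*sqrt(10)*x/10)


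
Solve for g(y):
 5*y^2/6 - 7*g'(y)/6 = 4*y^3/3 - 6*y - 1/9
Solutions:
 g(y) = C1 - 2*y^4/7 + 5*y^3/21 + 18*y^2/7 + 2*y/21


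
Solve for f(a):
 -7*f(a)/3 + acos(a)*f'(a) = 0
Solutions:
 f(a) = C1*exp(7*Integral(1/acos(a), a)/3)


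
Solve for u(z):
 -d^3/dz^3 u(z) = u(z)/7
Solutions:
 u(z) = C3*exp(-7^(2/3)*z/7) + (C1*sin(sqrt(3)*7^(2/3)*z/14) + C2*cos(sqrt(3)*7^(2/3)*z/14))*exp(7^(2/3)*z/14)


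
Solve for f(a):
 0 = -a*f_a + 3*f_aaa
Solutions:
 f(a) = C1 + Integral(C2*airyai(3^(2/3)*a/3) + C3*airybi(3^(2/3)*a/3), a)


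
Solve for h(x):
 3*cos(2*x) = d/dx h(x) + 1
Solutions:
 h(x) = C1 - x + 3*sin(2*x)/2


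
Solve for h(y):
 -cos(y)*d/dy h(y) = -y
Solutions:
 h(y) = C1 + Integral(y/cos(y), y)


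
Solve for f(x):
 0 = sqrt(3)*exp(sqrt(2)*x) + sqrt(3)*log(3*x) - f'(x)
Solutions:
 f(x) = C1 + sqrt(3)*x*log(x) + sqrt(3)*x*(-1 + log(3)) + sqrt(6)*exp(sqrt(2)*x)/2


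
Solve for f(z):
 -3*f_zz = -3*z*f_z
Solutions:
 f(z) = C1 + C2*erfi(sqrt(2)*z/2)


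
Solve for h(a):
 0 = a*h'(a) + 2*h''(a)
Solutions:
 h(a) = C1 + C2*erf(a/2)


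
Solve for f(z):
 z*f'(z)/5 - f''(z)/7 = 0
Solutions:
 f(z) = C1 + C2*erfi(sqrt(70)*z/10)


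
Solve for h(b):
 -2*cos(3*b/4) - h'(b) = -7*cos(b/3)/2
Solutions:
 h(b) = C1 + 21*sin(b/3)/2 - 8*sin(3*b/4)/3


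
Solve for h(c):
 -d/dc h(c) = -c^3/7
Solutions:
 h(c) = C1 + c^4/28


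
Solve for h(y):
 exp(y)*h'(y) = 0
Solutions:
 h(y) = C1


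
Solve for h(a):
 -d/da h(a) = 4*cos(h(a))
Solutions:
 h(a) = pi - asin((C1 + exp(8*a))/(C1 - exp(8*a)))
 h(a) = asin((C1 + exp(8*a))/(C1 - exp(8*a)))


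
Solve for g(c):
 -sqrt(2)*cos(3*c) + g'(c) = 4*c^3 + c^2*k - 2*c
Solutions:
 g(c) = C1 + c^4 + c^3*k/3 - c^2 + sqrt(2)*sin(3*c)/3


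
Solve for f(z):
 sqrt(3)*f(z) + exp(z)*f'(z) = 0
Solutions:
 f(z) = C1*exp(sqrt(3)*exp(-z))


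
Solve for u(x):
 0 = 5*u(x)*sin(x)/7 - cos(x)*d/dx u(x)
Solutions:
 u(x) = C1/cos(x)^(5/7)


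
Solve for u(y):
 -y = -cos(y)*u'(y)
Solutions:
 u(y) = C1 + Integral(y/cos(y), y)


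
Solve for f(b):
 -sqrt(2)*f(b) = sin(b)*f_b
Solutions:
 f(b) = C1*(cos(b) + 1)^(sqrt(2)/2)/(cos(b) - 1)^(sqrt(2)/2)


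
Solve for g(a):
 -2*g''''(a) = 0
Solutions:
 g(a) = C1 + C2*a + C3*a^2 + C4*a^3


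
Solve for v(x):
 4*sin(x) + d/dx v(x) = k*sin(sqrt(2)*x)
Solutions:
 v(x) = C1 - sqrt(2)*k*cos(sqrt(2)*x)/2 + 4*cos(x)


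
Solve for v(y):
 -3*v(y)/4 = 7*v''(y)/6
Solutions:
 v(y) = C1*sin(3*sqrt(14)*y/14) + C2*cos(3*sqrt(14)*y/14)


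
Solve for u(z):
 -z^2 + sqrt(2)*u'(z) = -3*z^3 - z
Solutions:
 u(z) = C1 - 3*sqrt(2)*z^4/8 + sqrt(2)*z^3/6 - sqrt(2)*z^2/4


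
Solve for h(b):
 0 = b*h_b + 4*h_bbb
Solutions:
 h(b) = C1 + Integral(C2*airyai(-2^(1/3)*b/2) + C3*airybi(-2^(1/3)*b/2), b)


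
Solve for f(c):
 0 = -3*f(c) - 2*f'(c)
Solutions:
 f(c) = C1*exp(-3*c/2)


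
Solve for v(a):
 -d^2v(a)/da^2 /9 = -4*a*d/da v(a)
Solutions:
 v(a) = C1 + C2*erfi(3*sqrt(2)*a)


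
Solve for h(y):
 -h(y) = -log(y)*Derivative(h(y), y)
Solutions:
 h(y) = C1*exp(li(y))


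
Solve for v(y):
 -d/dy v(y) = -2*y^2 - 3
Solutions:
 v(y) = C1 + 2*y^3/3 + 3*y


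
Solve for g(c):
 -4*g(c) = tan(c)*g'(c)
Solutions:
 g(c) = C1/sin(c)^4


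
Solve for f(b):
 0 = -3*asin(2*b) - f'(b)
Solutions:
 f(b) = C1 - 3*b*asin(2*b) - 3*sqrt(1 - 4*b^2)/2


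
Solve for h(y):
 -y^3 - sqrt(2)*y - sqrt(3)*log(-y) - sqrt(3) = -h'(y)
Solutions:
 h(y) = C1 + y^4/4 + sqrt(2)*y^2/2 + sqrt(3)*y*log(-y)


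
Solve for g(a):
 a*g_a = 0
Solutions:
 g(a) = C1


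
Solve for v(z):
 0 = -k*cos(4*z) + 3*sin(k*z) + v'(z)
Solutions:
 v(z) = C1 + k*sin(4*z)/4 + 3*cos(k*z)/k


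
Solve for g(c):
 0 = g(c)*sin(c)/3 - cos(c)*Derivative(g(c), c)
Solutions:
 g(c) = C1/cos(c)^(1/3)


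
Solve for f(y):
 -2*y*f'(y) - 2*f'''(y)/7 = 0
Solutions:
 f(y) = C1 + Integral(C2*airyai(-7^(1/3)*y) + C3*airybi(-7^(1/3)*y), y)


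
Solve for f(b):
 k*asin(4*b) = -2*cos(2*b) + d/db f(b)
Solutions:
 f(b) = C1 + k*(b*asin(4*b) + sqrt(1 - 16*b^2)/4) + sin(2*b)


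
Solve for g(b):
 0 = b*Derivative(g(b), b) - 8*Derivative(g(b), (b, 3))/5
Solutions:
 g(b) = C1 + Integral(C2*airyai(5^(1/3)*b/2) + C3*airybi(5^(1/3)*b/2), b)


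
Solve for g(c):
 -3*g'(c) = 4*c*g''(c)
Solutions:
 g(c) = C1 + C2*c^(1/4)


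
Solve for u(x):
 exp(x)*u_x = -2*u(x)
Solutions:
 u(x) = C1*exp(2*exp(-x))


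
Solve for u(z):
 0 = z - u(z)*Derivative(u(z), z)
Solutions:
 u(z) = -sqrt(C1 + z^2)
 u(z) = sqrt(C1 + z^2)


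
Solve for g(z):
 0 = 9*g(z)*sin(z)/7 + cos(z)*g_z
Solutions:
 g(z) = C1*cos(z)^(9/7)


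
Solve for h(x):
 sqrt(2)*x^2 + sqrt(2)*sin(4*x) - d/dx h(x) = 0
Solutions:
 h(x) = C1 + sqrt(2)*x^3/3 - sqrt(2)*cos(4*x)/4


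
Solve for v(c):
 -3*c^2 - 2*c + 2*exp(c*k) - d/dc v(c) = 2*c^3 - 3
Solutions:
 v(c) = C1 - c^4/2 - c^3 - c^2 + 3*c + 2*exp(c*k)/k


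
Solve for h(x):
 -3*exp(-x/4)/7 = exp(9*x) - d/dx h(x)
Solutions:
 h(x) = C1 + exp(9*x)/9 - 12*exp(-x/4)/7


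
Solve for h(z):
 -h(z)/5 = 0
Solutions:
 h(z) = 0


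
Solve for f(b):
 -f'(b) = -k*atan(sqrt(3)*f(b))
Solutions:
 Integral(1/atan(sqrt(3)*_y), (_y, f(b))) = C1 + b*k


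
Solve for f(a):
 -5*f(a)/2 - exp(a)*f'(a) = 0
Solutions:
 f(a) = C1*exp(5*exp(-a)/2)


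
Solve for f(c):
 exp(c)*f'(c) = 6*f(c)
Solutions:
 f(c) = C1*exp(-6*exp(-c))


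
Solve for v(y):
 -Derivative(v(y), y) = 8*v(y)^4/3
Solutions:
 v(y) = (-1 - sqrt(3)*I)*(1/(C1 + 8*y))^(1/3)/2
 v(y) = (-1 + sqrt(3)*I)*(1/(C1 + 8*y))^(1/3)/2
 v(y) = (1/(C1 + 8*y))^(1/3)


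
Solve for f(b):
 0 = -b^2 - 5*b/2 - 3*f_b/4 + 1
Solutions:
 f(b) = C1 - 4*b^3/9 - 5*b^2/3 + 4*b/3


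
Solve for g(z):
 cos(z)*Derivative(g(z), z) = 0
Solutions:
 g(z) = C1
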